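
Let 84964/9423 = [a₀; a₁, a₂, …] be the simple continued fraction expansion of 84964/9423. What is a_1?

60

84964 = 9·9423 + 157, so a_0 = 9
9423 = 60·157 + 3, so a_1 = 60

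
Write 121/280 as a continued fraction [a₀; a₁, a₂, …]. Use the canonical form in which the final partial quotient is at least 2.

Apply division with remainder until the remainder is 0:
121 = 0·280 + 121, so a_0 = 0
280 = 2·121 + 38, so a_1 = 2
121 = 3·38 + 7, so a_2 = 3
38 = 5·7 + 3, so a_3 = 5
7 = 2·3 + 1, so a_4 = 2
3 = 3·1 + 0, so a_5 = 3

[0; 2, 3, 5, 2, 3]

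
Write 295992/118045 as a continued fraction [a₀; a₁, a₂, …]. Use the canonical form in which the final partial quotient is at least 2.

Apply division with remainder until the remainder is 0:
295992 ÷ 118045 → quotient 2, remainder 59902
118045 ÷ 59902 → quotient 1, remainder 58143
59902 ÷ 58143 → quotient 1, remainder 1759
58143 ÷ 1759 → quotient 33, remainder 96
1759 ÷ 96 → quotient 18, remainder 31
96 ÷ 31 → quotient 3, remainder 3
31 ÷ 3 → quotient 10, remainder 1
3 ÷ 1 → quotient 3, remainder 0

[2; 1, 1, 33, 18, 3, 10, 3]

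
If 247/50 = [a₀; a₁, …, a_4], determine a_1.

⌊247/50⌋ = 4, remainder 47
⌊50/47⌋ = 1, remainder 3

1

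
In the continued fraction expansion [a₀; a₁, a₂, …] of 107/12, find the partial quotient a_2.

11

Repeatedly divide and take the remainder:
⌊107/12⌋ = 8, remainder 11
⌊12/11⌋ = 1, remainder 1
⌊11/1⌋ = 11, remainder 0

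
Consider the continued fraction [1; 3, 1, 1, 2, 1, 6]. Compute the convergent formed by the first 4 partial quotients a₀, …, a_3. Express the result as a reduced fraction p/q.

Start with 1.
1 + 1/(1/1) = 1 + 1/1 = 2/1
3 + 1/(2/1) = 3 + 1/2 = 7/2
1 + 1/(7/2) = 1 + 2/7 = 9/7

9/7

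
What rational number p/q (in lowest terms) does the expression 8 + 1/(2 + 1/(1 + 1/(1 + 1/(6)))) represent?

277/33

Use the convergent recurrence hₖ = aₖ·hₖ₋₁ + hₖ₋₂ (and likewise for the denominators kₖ):
a_0 = 8: 8/1
a_1 = 2: 17/2
a_2 = 1: 25/3
a_3 = 1: 42/5
a_4 = 6: 277/33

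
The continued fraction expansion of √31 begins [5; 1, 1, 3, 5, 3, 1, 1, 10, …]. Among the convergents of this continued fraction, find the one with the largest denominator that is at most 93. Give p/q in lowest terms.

206/37

a_0 = 5: 5/1  (≤ bound)
a_1 = 1: 6/1  (≤ bound)
a_2 = 1: 11/2  (≤ bound)
a_3 = 3: 39/7  (≤ bound)
a_4 = 5: 206/37  (≤ bound)
a_5 = 3: 657/118  (> 93, stop)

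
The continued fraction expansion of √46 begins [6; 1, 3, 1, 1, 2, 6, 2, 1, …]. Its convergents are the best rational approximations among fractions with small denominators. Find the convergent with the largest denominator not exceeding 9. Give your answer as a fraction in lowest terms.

List convergents until the denominator exceeds the bound:
a_0 = 6: 6/1  (≤ bound)
a_1 = 1: 7/1  (≤ bound)
a_2 = 3: 27/4  (≤ bound)
a_3 = 1: 34/5  (≤ bound)
a_4 = 1: 61/9  (≤ bound)
a_5 = 2: 156/23  (> 9, stop)

61/9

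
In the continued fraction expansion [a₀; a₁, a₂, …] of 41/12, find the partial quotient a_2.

41 ÷ 12 → quotient 3, remainder 5
12 ÷ 5 → quotient 2, remainder 2
5 ÷ 2 → quotient 2, remainder 1

2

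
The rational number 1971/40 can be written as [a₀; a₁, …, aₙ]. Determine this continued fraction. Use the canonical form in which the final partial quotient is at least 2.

[49; 3, 1, 1, 1, 3]

Apply division with remainder until the remainder is 0:
1971 = 49·40 + 11, so a_0 = 49
40 = 3·11 + 7, so a_1 = 3
11 = 1·7 + 4, so a_2 = 1
7 = 1·4 + 3, so a_3 = 1
4 = 1·3 + 1, so a_4 = 1
3 = 3·1 + 0, so a_5 = 3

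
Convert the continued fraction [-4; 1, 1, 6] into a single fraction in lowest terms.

Start with 6.
1 + 1/(6/1) = 1 + 1/6 = 7/6
1 + 1/(7/6) = 1 + 6/7 = 13/7
-4 + 1/(13/7) = -4 + 7/13 = -45/13

-45/13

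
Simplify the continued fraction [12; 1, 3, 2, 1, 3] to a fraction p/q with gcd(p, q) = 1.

Start with 3.
1 + 1/(3/1) = 1 + 1/3 = 4/3
2 + 1/(4/3) = 2 + 3/4 = 11/4
3 + 1/(11/4) = 3 + 4/11 = 37/11
1 + 1/(37/11) = 1 + 11/37 = 48/37
12 + 1/(48/37) = 12 + 37/48 = 613/48

613/48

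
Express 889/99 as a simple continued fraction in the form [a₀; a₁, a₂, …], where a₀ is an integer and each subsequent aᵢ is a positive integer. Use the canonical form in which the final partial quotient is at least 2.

[8; 1, 48, 2]

889 = 8·99 + 97, so a_0 = 8
99 = 1·97 + 2, so a_1 = 1
97 = 48·2 + 1, so a_2 = 48
2 = 2·1 + 0, so a_3 = 2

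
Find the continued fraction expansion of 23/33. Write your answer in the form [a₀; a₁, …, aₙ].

Run the Euclidean algorithm, recording each quotient:
⌊23/33⌋ = 0, remainder 23
⌊33/23⌋ = 1, remainder 10
⌊23/10⌋ = 2, remainder 3
⌊10/3⌋ = 3, remainder 1
⌊3/1⌋ = 3, remainder 0

[0; 1, 2, 3, 3]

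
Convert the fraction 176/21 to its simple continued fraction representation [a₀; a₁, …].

[8; 2, 1, 1, 1, 2]

Run the Euclidean algorithm, recording each quotient:
⌊176/21⌋ = 8, remainder 8
⌊21/8⌋ = 2, remainder 5
⌊8/5⌋ = 1, remainder 3
⌊5/3⌋ = 1, remainder 2
⌊3/2⌋ = 1, remainder 1
⌊2/1⌋ = 2, remainder 0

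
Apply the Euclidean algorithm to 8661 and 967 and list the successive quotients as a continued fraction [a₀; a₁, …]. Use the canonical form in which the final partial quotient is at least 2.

[8; 1, 22, 42]

⌊8661/967⌋ = 8, remainder 925
⌊967/925⌋ = 1, remainder 42
⌊925/42⌋ = 22, remainder 1
⌊42/1⌋ = 42, remainder 0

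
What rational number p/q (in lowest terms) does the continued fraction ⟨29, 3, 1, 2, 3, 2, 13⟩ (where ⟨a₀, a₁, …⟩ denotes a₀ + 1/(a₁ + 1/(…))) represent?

Start with 13.
2 + 1/(13/1) = 2 + 1/13 = 27/13
3 + 1/(27/13) = 3 + 13/27 = 94/27
2 + 1/(94/27) = 2 + 27/94 = 215/94
1 + 1/(215/94) = 1 + 94/215 = 309/215
3 + 1/(309/215) = 3 + 215/309 = 1142/309
29 + 1/(1142/309) = 29 + 309/1142 = 33427/1142

33427/1142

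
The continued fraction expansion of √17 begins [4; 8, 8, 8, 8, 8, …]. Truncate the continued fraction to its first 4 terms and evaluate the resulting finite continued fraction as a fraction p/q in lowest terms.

2177/528

Start with 8.
8 + 1/(8/1) = 8 + 1/8 = 65/8
8 + 1/(65/8) = 8 + 8/65 = 528/65
4 + 1/(528/65) = 4 + 65/528 = 2177/528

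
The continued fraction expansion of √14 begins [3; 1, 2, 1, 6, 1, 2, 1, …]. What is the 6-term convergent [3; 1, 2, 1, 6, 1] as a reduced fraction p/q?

Use the convergent recurrence hₖ = aₖ·hₖ₋₁ + hₖ₋₂ (and likewise for the denominators kₖ):
a_0 = 3: 3/1
a_1 = 1: 4/1
a_2 = 2: 11/3
a_3 = 1: 15/4
a_4 = 6: 101/27
a_5 = 1: 116/31

116/31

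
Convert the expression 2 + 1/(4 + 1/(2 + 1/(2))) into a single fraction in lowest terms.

a_0 = 2: 2/1
a_1 = 4: 9/4
a_2 = 2: 20/9
a_3 = 2: 49/22

49/22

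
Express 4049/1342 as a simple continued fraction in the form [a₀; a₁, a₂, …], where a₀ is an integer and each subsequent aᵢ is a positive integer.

Repeatedly divide and take the remainder:
4049 = 3·1342 + 23, so a_0 = 3
1342 = 58·23 + 8, so a_1 = 58
23 = 2·8 + 7, so a_2 = 2
8 = 1·7 + 1, so a_3 = 1
7 = 7·1 + 0, so a_4 = 7

[3; 58, 2, 1, 7]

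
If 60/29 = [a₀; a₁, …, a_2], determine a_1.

60 ÷ 29 → quotient 2, remainder 2
29 ÷ 2 → quotient 14, remainder 1

14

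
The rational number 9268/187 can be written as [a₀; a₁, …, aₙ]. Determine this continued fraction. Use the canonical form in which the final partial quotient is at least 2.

[49; 1, 1, 3, 1, 1, 3, 3]

9268 ÷ 187 → quotient 49, remainder 105
187 ÷ 105 → quotient 1, remainder 82
105 ÷ 82 → quotient 1, remainder 23
82 ÷ 23 → quotient 3, remainder 13
23 ÷ 13 → quotient 1, remainder 10
13 ÷ 10 → quotient 1, remainder 3
10 ÷ 3 → quotient 3, remainder 1
3 ÷ 1 → quotient 3, remainder 0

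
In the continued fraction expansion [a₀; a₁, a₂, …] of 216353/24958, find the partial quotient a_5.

3

Apply division with remainder until the remainder is 0:
216353 = 8·24958 + 16689, so a_0 = 8
24958 = 1·16689 + 8269, so a_1 = 1
16689 = 2·8269 + 151, so a_2 = 2
8269 = 54·151 + 115, so a_3 = 54
151 = 1·115 + 36, so a_4 = 1
115 = 3·36 + 7, so a_5 = 3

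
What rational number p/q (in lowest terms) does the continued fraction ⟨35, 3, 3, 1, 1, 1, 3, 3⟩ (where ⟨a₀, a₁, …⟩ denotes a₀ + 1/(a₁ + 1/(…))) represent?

15146/429

Starting at the tail and folding back:
Start with 3.
3 + 1/(3/1) = 3 + 1/3 = 10/3
1 + 1/(10/3) = 1 + 3/10 = 13/10
1 + 1/(13/10) = 1 + 10/13 = 23/13
1 + 1/(23/13) = 1 + 13/23 = 36/23
3 + 1/(36/23) = 3 + 23/36 = 131/36
3 + 1/(131/36) = 3 + 36/131 = 429/131
35 + 1/(429/131) = 35 + 131/429 = 15146/429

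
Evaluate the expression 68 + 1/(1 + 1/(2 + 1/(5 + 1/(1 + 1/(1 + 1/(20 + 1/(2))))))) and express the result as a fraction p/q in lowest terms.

Build up convergents one term at a time:
a_0 = 68: 68/1
a_1 = 1: 69/1
a_2 = 2: 206/3
a_3 = 5: 1099/16
a_4 = 1: 1305/19
a_5 = 1: 2404/35
a_6 = 20: 49385/719
a_7 = 2: 101174/1473

101174/1473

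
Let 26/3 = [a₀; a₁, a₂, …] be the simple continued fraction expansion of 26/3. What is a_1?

1

26 = 8·3 + 2, so a_0 = 8
3 = 1·2 + 1, so a_1 = 1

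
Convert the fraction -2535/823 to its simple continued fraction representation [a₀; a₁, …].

-2535 ÷ 823 → quotient -4, remainder 757
823 ÷ 757 → quotient 1, remainder 66
757 ÷ 66 → quotient 11, remainder 31
66 ÷ 31 → quotient 2, remainder 4
31 ÷ 4 → quotient 7, remainder 3
4 ÷ 3 → quotient 1, remainder 1
3 ÷ 1 → quotient 3, remainder 0

[-4; 1, 11, 2, 7, 1, 3]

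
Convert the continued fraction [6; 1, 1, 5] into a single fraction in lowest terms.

72/11

Starting at the tail and folding back:
Start with 5.
1 + 1/(5/1) = 1 + 1/5 = 6/5
1 + 1/(6/5) = 1 + 5/6 = 11/6
6 + 1/(11/6) = 6 + 6/11 = 72/11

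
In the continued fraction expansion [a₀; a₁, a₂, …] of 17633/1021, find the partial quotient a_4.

17633 ÷ 1021 → quotient 17, remainder 276
1021 ÷ 276 → quotient 3, remainder 193
276 ÷ 193 → quotient 1, remainder 83
193 ÷ 83 → quotient 2, remainder 27
83 ÷ 27 → quotient 3, remainder 2

3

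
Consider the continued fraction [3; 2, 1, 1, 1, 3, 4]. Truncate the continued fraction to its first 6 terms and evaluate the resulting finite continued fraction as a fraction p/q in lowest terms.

98/29

Start with 3.
1 + 1/(3/1) = 1 + 1/3 = 4/3
1 + 1/(4/3) = 1 + 3/4 = 7/4
1 + 1/(7/4) = 1 + 4/7 = 11/7
2 + 1/(11/7) = 2 + 7/11 = 29/11
3 + 1/(29/11) = 3 + 11/29 = 98/29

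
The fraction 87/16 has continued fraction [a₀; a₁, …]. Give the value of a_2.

3

87 = 5·16 + 7, so a_0 = 5
16 = 2·7 + 2, so a_1 = 2
7 = 3·2 + 1, so a_2 = 3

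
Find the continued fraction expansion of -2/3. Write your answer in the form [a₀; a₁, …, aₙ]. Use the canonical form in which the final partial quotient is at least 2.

Run the Euclidean algorithm, recording each quotient:
-2 = -1·3 + 1, so a_0 = -1
3 = 3·1 + 0, so a_1 = 3

[-1; 3]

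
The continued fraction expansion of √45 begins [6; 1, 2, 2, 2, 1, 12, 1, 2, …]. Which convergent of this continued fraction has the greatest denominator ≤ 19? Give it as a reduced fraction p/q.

a_0 = 6: 6/1  (≤ bound)
a_1 = 1: 7/1  (≤ bound)
a_2 = 2: 20/3  (≤ bound)
a_3 = 2: 47/7  (≤ bound)
a_4 = 2: 114/17  (≤ bound)
a_5 = 1: 161/24  (> 19, stop)

114/17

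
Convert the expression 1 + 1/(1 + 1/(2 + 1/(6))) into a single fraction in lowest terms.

Start with 6.
2 + 1/(6/1) = 2 + 1/6 = 13/6
1 + 1/(13/6) = 1 + 6/13 = 19/13
1 + 1/(19/13) = 1 + 13/19 = 32/19

32/19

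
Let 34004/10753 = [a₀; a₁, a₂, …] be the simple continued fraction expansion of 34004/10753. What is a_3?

6

34004 = 3·10753 + 1745, so a_0 = 3
10753 = 6·1745 + 283, so a_1 = 6
1745 = 6·283 + 47, so a_2 = 6
283 = 6·47 + 1, so a_3 = 6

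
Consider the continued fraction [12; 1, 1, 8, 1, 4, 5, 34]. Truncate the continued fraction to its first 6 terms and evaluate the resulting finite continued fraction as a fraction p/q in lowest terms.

Work from the innermost term outward:
Start with 4.
1 + 1/(4/1) = 1 + 1/4 = 5/4
8 + 1/(5/4) = 8 + 4/5 = 44/5
1 + 1/(44/5) = 1 + 5/44 = 49/44
1 + 1/(49/44) = 1 + 44/49 = 93/49
12 + 1/(93/49) = 12 + 49/93 = 1165/93

1165/93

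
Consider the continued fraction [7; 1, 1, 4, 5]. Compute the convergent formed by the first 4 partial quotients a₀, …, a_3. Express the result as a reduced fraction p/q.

68/9

Work from the innermost term outward:
Start with 4.
1 + 1/(4/1) = 1 + 1/4 = 5/4
1 + 1/(5/4) = 1 + 4/5 = 9/5
7 + 1/(9/5) = 7 + 5/9 = 68/9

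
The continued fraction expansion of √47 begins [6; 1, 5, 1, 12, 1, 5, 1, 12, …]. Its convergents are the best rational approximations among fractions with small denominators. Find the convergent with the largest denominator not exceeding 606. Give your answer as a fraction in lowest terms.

3942/575

a_0 = 6: 6/1  (≤ bound)
a_1 = 1: 7/1  (≤ bound)
a_2 = 5: 41/6  (≤ bound)
a_3 = 1: 48/7  (≤ bound)
a_4 = 12: 617/90  (≤ bound)
a_5 = 1: 665/97  (≤ bound)
a_6 = 5: 3942/575  (≤ bound)
a_7 = 1: 4607/672  (> 606, stop)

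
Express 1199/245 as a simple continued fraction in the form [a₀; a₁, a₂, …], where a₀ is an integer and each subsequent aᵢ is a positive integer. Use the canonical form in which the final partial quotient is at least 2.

[4; 1, 8, 2, 2, 1, 3]

Run the Euclidean algorithm, recording each quotient:
1199 = 4·245 + 219, so a_0 = 4
245 = 1·219 + 26, so a_1 = 1
219 = 8·26 + 11, so a_2 = 8
26 = 2·11 + 4, so a_3 = 2
11 = 2·4 + 3, so a_4 = 2
4 = 1·3 + 1, so a_5 = 1
3 = 3·1 + 0, so a_6 = 3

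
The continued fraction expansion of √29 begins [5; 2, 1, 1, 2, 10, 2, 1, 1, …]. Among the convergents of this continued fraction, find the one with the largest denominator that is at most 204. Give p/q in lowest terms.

a_0 = 5: 5/1  (≤ bound)
a_1 = 2: 11/2  (≤ bound)
a_2 = 1: 16/3  (≤ bound)
a_3 = 1: 27/5  (≤ bound)
a_4 = 2: 70/13  (≤ bound)
a_5 = 10: 727/135  (≤ bound)
a_6 = 2: 1524/283  (> 204, stop)

727/135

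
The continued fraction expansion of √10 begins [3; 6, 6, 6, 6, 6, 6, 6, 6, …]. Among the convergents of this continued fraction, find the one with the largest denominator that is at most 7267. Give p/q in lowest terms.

4443/1405

a_0 = 3: 3/1  (≤ bound)
a_1 = 6: 19/6  (≤ bound)
a_2 = 6: 117/37  (≤ bound)
a_3 = 6: 721/228  (≤ bound)
a_4 = 6: 4443/1405  (≤ bound)
a_5 = 6: 27379/8658  (> 7267, stop)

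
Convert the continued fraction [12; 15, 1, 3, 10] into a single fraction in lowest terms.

7793/646

a_0 = 12: 12/1
a_1 = 15: 181/15
a_2 = 1: 193/16
a_3 = 3: 760/63
a_4 = 10: 7793/646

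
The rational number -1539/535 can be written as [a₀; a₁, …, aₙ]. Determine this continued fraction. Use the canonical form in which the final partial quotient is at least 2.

[-3; 8, 9, 2, 3]

Repeatedly divide and take the remainder:
-1539 ÷ 535 → quotient -3, remainder 66
535 ÷ 66 → quotient 8, remainder 7
66 ÷ 7 → quotient 9, remainder 3
7 ÷ 3 → quotient 2, remainder 1
3 ÷ 1 → quotient 3, remainder 0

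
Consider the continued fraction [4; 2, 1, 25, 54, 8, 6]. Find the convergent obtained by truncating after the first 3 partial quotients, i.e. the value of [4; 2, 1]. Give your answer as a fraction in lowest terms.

13/3

Work from the innermost term outward:
Start with 1.
2 + 1/(1/1) = 2 + 1/1 = 3/1
4 + 1/(3/1) = 4 + 1/3 = 13/3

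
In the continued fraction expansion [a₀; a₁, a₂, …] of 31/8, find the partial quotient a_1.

1

⌊31/8⌋ = 3, remainder 7
⌊8/7⌋ = 1, remainder 1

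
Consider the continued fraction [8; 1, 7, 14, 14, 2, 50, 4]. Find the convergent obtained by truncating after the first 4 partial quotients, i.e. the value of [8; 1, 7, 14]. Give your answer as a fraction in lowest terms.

1003/113

Starting at the tail and folding back:
Start with 14.
7 + 1/(14/1) = 7 + 1/14 = 99/14
1 + 1/(99/14) = 1 + 14/99 = 113/99
8 + 1/(113/99) = 8 + 99/113 = 1003/113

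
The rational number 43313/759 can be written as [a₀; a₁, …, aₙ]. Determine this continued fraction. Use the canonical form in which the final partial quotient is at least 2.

[57; 15, 5, 1, 1, 4]

Apply division with remainder until the remainder is 0:
43313 ÷ 759 → quotient 57, remainder 50
759 ÷ 50 → quotient 15, remainder 9
50 ÷ 9 → quotient 5, remainder 5
9 ÷ 5 → quotient 1, remainder 4
5 ÷ 4 → quotient 1, remainder 1
4 ÷ 1 → quotient 4, remainder 0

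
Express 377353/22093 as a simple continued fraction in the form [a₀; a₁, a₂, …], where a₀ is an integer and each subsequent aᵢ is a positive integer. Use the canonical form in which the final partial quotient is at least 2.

[17; 12, 2, 7, 3, 1, 2, 10]

377353 ÷ 22093 → quotient 17, remainder 1772
22093 ÷ 1772 → quotient 12, remainder 829
1772 ÷ 829 → quotient 2, remainder 114
829 ÷ 114 → quotient 7, remainder 31
114 ÷ 31 → quotient 3, remainder 21
31 ÷ 21 → quotient 1, remainder 10
21 ÷ 10 → quotient 2, remainder 1
10 ÷ 1 → quotient 10, remainder 0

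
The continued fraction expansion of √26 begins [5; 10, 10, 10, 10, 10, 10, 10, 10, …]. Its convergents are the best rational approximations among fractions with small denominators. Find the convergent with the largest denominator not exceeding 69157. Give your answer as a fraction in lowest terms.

List convergents until the denominator exceeds the bound:
a_0 = 5: 5/1  (≤ bound)
a_1 = 10: 51/10  (≤ bound)
a_2 = 10: 515/101  (≤ bound)
a_3 = 10: 5201/1020  (≤ bound)
a_4 = 10: 52525/10301  (≤ bound)
a_5 = 10: 530451/104030  (> 69157, stop)

52525/10301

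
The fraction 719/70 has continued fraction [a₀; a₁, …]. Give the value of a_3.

2

Apply division with remainder until the remainder is 0:
719 = 10·70 + 19, so a_0 = 10
70 = 3·19 + 13, so a_1 = 3
19 = 1·13 + 6, so a_2 = 1
13 = 2·6 + 1, so a_3 = 2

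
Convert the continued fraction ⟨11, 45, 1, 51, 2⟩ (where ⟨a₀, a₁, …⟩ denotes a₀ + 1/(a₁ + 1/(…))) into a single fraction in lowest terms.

Start with 2.
51 + 1/(2/1) = 51 + 1/2 = 103/2
1 + 1/(103/2) = 1 + 2/103 = 105/103
45 + 1/(105/103) = 45 + 103/105 = 4828/105
11 + 1/(4828/105) = 11 + 105/4828 = 53213/4828

53213/4828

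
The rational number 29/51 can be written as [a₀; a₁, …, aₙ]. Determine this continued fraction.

[0; 1, 1, 3, 7]

Repeatedly divide and take the remainder:
29 ÷ 51 → quotient 0, remainder 29
51 ÷ 29 → quotient 1, remainder 22
29 ÷ 22 → quotient 1, remainder 7
22 ÷ 7 → quotient 3, remainder 1
7 ÷ 1 → quotient 7, remainder 0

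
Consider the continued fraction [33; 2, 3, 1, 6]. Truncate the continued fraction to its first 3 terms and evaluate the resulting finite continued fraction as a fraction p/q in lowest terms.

a_0 = 33: 33/1
a_1 = 2: 67/2
a_2 = 3: 234/7

234/7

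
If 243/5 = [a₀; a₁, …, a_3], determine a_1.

Run the Euclidean algorithm, recording each quotient:
243 ÷ 5 → quotient 48, remainder 3
5 ÷ 3 → quotient 1, remainder 2

1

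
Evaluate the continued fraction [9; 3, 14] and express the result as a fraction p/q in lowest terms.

a_0 = 9: 9/1
a_1 = 3: 28/3
a_2 = 14: 401/43

401/43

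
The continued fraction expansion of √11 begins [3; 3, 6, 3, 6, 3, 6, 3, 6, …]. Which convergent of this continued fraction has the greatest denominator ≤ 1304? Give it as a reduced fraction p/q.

3970/1197

a_0 = 3: 3/1  (≤ bound)
a_1 = 3: 10/3  (≤ bound)
a_2 = 6: 63/19  (≤ bound)
a_3 = 3: 199/60  (≤ bound)
a_4 = 6: 1257/379  (≤ bound)
a_5 = 3: 3970/1197  (≤ bound)
a_6 = 6: 25077/7561  (> 1304, stop)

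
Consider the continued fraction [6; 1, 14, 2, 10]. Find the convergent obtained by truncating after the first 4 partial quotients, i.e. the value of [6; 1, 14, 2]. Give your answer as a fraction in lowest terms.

215/31

Build up convergents one term at a time:
a_0 = 6: 6/1
a_1 = 1: 7/1
a_2 = 14: 104/15
a_3 = 2: 215/31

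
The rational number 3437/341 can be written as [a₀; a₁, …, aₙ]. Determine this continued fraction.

[10; 12, 1, 1, 1, 2, 3]

3437 = 10·341 + 27, so a_0 = 10
341 = 12·27 + 17, so a_1 = 12
27 = 1·17 + 10, so a_2 = 1
17 = 1·10 + 7, so a_3 = 1
10 = 1·7 + 3, so a_4 = 1
7 = 2·3 + 1, so a_5 = 2
3 = 3·1 + 0, so a_6 = 3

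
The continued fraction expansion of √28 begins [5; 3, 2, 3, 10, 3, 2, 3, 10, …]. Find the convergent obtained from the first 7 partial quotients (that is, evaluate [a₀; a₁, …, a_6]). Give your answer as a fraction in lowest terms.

a_0 = 5: 5/1
a_1 = 3: 16/3
a_2 = 2: 37/7
a_3 = 3: 127/24
a_4 = 10: 1307/247
a_5 = 3: 4048/765
a_6 = 2: 9403/1777

9403/1777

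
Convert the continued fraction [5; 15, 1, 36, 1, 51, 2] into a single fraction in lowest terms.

Start with 2.
51 + 1/(2/1) = 51 + 1/2 = 103/2
1 + 1/(103/2) = 1 + 2/103 = 105/103
36 + 1/(105/103) = 36 + 103/105 = 3883/105
1 + 1/(3883/105) = 1 + 105/3883 = 3988/3883
15 + 1/(3988/3883) = 15 + 3883/3988 = 63703/3988
5 + 1/(63703/3988) = 5 + 3988/63703 = 322503/63703

322503/63703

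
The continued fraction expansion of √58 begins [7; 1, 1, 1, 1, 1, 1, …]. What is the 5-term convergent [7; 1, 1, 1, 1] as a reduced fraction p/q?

Collapse the nested fraction from the inside out:
Start with 1.
1 + 1/(1/1) = 1 + 1/1 = 2/1
1 + 1/(2/1) = 1 + 1/2 = 3/2
1 + 1/(3/2) = 1 + 2/3 = 5/3
7 + 1/(5/3) = 7 + 3/5 = 38/5

38/5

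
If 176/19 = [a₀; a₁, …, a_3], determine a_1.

⌊176/19⌋ = 9, remainder 5
⌊19/5⌋ = 3, remainder 4

3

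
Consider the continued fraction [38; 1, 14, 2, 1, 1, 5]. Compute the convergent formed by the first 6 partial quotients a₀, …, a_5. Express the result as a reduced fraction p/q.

Start with 1.
1 + 1/(1/1) = 1 + 1/1 = 2/1
2 + 1/(2/1) = 2 + 1/2 = 5/2
14 + 1/(5/2) = 14 + 2/5 = 72/5
1 + 1/(72/5) = 1 + 5/72 = 77/72
38 + 1/(77/72) = 38 + 72/77 = 2998/77

2998/77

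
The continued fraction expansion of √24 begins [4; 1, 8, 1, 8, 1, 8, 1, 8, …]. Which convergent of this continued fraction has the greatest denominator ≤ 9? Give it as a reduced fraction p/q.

List convergents until the denominator exceeds the bound:
a_0 = 4: 4/1  (≤ bound)
a_1 = 1: 5/1  (≤ bound)
a_2 = 8: 44/9  (≤ bound)
a_3 = 1: 49/10  (> 9, stop)

44/9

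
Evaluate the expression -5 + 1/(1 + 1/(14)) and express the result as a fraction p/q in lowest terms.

Start with 14.
1 + 1/(14/1) = 1 + 1/14 = 15/14
-5 + 1/(15/14) = -5 + 14/15 = -61/15

-61/15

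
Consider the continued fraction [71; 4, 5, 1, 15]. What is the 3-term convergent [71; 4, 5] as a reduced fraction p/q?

1496/21

Start with 5.
4 + 1/(5/1) = 4 + 1/5 = 21/5
71 + 1/(21/5) = 71 + 5/21 = 1496/21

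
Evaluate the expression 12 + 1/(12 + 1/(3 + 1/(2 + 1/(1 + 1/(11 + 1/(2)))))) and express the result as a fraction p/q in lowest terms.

Build up convergents one term at a time:
a_0 = 12: 12/1
a_1 = 12: 145/12
a_2 = 3: 447/37
a_3 = 2: 1039/86
a_4 = 1: 1486/123
a_5 = 11: 17385/1439
a_6 = 2: 36256/3001

36256/3001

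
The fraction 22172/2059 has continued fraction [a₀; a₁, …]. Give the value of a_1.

1

Repeatedly divide and take the remainder:
⌊22172/2059⌋ = 10, remainder 1582
⌊2059/1582⌋ = 1, remainder 477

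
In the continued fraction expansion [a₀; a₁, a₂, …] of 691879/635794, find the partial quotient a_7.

3

691879 ÷ 635794 → quotient 1, remainder 56085
635794 ÷ 56085 → quotient 11, remainder 18859
56085 ÷ 18859 → quotient 2, remainder 18367
18859 ÷ 18367 → quotient 1, remainder 492
18367 ÷ 492 → quotient 37, remainder 163
492 ÷ 163 → quotient 3, remainder 3
163 ÷ 3 → quotient 54, remainder 1
3 ÷ 1 → quotient 3, remainder 0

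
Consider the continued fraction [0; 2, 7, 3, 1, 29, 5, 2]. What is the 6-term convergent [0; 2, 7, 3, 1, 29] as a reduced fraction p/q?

863/1845

a_0 = 0: 0/1
a_1 = 2: 1/2
a_2 = 7: 7/15
a_3 = 3: 22/47
a_4 = 1: 29/62
a_5 = 29: 863/1845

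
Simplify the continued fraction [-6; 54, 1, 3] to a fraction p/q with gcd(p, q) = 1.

Starting at the tail and folding back:
Start with 3.
1 + 1/(3/1) = 1 + 1/3 = 4/3
54 + 1/(4/3) = 54 + 3/4 = 219/4
-6 + 1/(219/4) = -6 + 4/219 = -1310/219

-1310/219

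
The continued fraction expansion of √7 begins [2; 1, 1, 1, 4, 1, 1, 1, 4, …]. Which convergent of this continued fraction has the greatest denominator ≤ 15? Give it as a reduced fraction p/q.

a_0 = 2: 2/1  (≤ bound)
a_1 = 1: 3/1  (≤ bound)
a_2 = 1: 5/2  (≤ bound)
a_3 = 1: 8/3  (≤ bound)
a_4 = 4: 37/14  (≤ bound)
a_5 = 1: 45/17  (> 15, stop)

37/14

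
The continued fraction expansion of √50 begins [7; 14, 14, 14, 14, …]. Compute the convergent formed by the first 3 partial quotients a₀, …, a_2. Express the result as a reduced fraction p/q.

1393/197

a_0 = 7: 7/1
a_1 = 14: 99/14
a_2 = 14: 1393/197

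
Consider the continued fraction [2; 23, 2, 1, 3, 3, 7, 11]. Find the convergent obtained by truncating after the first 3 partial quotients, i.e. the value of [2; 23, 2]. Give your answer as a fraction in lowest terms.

96/47

Work from the innermost term outward:
Start with 2.
23 + 1/(2/1) = 23 + 1/2 = 47/2
2 + 1/(47/2) = 2 + 2/47 = 96/47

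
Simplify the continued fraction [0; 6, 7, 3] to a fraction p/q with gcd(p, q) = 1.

Collapse the nested fraction from the inside out:
Start with 3.
7 + 1/(3/1) = 7 + 1/3 = 22/3
6 + 1/(22/3) = 6 + 3/22 = 135/22
0 + 1/(135/22) = 0 + 22/135 = 22/135

22/135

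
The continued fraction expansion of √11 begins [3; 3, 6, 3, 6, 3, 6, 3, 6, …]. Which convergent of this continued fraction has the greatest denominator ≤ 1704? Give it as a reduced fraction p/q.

a_0 = 3: 3/1  (≤ bound)
a_1 = 3: 10/3  (≤ bound)
a_2 = 6: 63/19  (≤ bound)
a_3 = 3: 199/60  (≤ bound)
a_4 = 6: 1257/379  (≤ bound)
a_5 = 3: 3970/1197  (≤ bound)
a_6 = 6: 25077/7561  (> 1704, stop)

3970/1197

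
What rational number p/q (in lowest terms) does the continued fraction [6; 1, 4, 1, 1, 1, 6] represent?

771/113

Start with 6.
1 + 1/(6/1) = 1 + 1/6 = 7/6
1 + 1/(7/6) = 1 + 6/7 = 13/7
1 + 1/(13/7) = 1 + 7/13 = 20/13
4 + 1/(20/13) = 4 + 13/20 = 93/20
1 + 1/(93/20) = 1 + 20/93 = 113/93
6 + 1/(113/93) = 6 + 93/113 = 771/113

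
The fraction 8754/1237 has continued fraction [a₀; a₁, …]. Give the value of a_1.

Apply division with remainder until the remainder is 0:
⌊8754/1237⌋ = 7, remainder 95
⌊1237/95⌋ = 13, remainder 2

13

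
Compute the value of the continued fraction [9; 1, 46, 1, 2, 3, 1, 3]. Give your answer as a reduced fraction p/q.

Start with 3.
1 + 1/(3/1) = 1 + 1/3 = 4/3
3 + 1/(4/3) = 3 + 3/4 = 15/4
2 + 1/(15/4) = 2 + 4/15 = 34/15
1 + 1/(34/15) = 1 + 15/34 = 49/34
46 + 1/(49/34) = 46 + 34/49 = 2288/49
1 + 1/(2288/49) = 1 + 49/2288 = 2337/2288
9 + 1/(2337/2288) = 9 + 2288/2337 = 23321/2337

23321/2337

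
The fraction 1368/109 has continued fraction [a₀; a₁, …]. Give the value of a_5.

1368 ÷ 109 → quotient 12, remainder 60
109 ÷ 60 → quotient 1, remainder 49
60 ÷ 49 → quotient 1, remainder 11
49 ÷ 11 → quotient 4, remainder 5
11 ÷ 5 → quotient 2, remainder 1
5 ÷ 1 → quotient 5, remainder 0

5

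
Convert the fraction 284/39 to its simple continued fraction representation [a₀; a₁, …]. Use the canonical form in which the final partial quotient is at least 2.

284 ÷ 39 → quotient 7, remainder 11
39 ÷ 11 → quotient 3, remainder 6
11 ÷ 6 → quotient 1, remainder 5
6 ÷ 5 → quotient 1, remainder 1
5 ÷ 1 → quotient 5, remainder 0

[7; 3, 1, 1, 5]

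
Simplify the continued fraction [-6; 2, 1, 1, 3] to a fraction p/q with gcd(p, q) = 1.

-101/18

a_0 = -6: -6/1
a_1 = 2: -11/2
a_2 = 1: -17/3
a_3 = 1: -28/5
a_4 = 3: -101/18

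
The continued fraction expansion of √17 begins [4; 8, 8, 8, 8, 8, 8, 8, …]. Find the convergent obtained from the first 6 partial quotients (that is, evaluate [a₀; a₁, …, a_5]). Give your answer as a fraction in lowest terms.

Start with 8.
8 + 1/(8/1) = 8 + 1/8 = 65/8
8 + 1/(65/8) = 8 + 8/65 = 528/65
8 + 1/(528/65) = 8 + 65/528 = 4289/528
8 + 1/(4289/528) = 8 + 528/4289 = 34840/4289
4 + 1/(34840/4289) = 4 + 4289/34840 = 143649/34840

143649/34840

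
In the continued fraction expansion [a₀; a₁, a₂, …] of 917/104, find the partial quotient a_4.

917 = 8·104 + 85, so a_0 = 8
104 = 1·85 + 19, so a_1 = 1
85 = 4·19 + 9, so a_2 = 4
19 = 2·9 + 1, so a_3 = 2
9 = 9·1 + 0, so a_4 = 9

9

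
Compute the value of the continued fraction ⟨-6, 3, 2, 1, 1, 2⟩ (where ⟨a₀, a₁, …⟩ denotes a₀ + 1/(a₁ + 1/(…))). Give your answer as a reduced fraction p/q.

Start with 2.
1 + 1/(2/1) = 1 + 1/2 = 3/2
1 + 1/(3/2) = 1 + 2/3 = 5/3
2 + 1/(5/3) = 2 + 3/5 = 13/5
3 + 1/(13/5) = 3 + 5/13 = 44/13
-6 + 1/(44/13) = -6 + 13/44 = -251/44

-251/44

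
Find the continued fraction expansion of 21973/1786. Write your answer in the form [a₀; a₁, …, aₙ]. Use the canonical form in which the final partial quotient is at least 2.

[12; 3, 3, 3, 7, 2, 3]

21973 = 12·1786 + 541, so a_0 = 12
1786 = 3·541 + 163, so a_1 = 3
541 = 3·163 + 52, so a_2 = 3
163 = 3·52 + 7, so a_3 = 3
52 = 7·7 + 3, so a_4 = 7
7 = 2·3 + 1, so a_5 = 2
3 = 3·1 + 0, so a_6 = 3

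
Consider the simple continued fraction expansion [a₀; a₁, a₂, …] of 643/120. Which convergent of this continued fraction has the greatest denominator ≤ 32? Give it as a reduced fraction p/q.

List convergents until the denominator exceeds the bound:
a_0 = 5: 5/1  (≤ bound)
a_1 = 2: 11/2  (≤ bound)
a_2 = 1: 16/3  (≤ bound)
a_3 = 3: 59/11  (≤ bound)
a_4 = 1: 75/14  (≤ bound)
a_5 = 3: 284/53  (> 32, stop)

75/14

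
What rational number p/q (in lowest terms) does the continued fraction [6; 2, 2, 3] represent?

Compute successive convergents:
a_0 = 6: 6/1
a_1 = 2: 13/2
a_2 = 2: 32/5
a_3 = 3: 109/17

109/17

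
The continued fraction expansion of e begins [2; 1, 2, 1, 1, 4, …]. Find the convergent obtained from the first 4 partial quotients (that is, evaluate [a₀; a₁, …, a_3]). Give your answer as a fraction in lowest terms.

Start with 1.
2 + 1/(1/1) = 2 + 1/1 = 3/1
1 + 1/(3/1) = 1 + 1/3 = 4/3
2 + 1/(4/3) = 2 + 3/4 = 11/4

11/4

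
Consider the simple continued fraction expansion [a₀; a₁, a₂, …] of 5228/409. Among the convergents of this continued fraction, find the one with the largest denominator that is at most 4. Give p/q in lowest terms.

a_0 = 12: 12/1  (≤ bound)
a_1 = 1: 13/1  (≤ bound)
a_2 = 3: 51/4  (≤ bound)
a_3 = 1: 64/5  (> 4, stop)

51/4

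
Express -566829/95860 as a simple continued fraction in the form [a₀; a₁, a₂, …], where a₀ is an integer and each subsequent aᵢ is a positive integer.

-566829 = -6·95860 + 8331, so a_0 = -6
95860 = 11·8331 + 4219, so a_1 = 11
8331 = 1·4219 + 4112, so a_2 = 1
4219 = 1·4112 + 107, so a_3 = 1
4112 = 38·107 + 46, so a_4 = 38
107 = 2·46 + 15, so a_5 = 2
46 = 3·15 + 1, so a_6 = 3
15 = 15·1 + 0, so a_7 = 15

[-6; 11, 1, 1, 38, 2, 3, 15]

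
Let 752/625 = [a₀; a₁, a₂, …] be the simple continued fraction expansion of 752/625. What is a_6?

3

752 = 1·625 + 127, so a_0 = 1
625 = 4·127 + 117, so a_1 = 4
127 = 1·117 + 10, so a_2 = 1
117 = 11·10 + 7, so a_3 = 11
10 = 1·7 + 3, so a_4 = 1
7 = 2·3 + 1, so a_5 = 2
3 = 3·1 + 0, so a_6 = 3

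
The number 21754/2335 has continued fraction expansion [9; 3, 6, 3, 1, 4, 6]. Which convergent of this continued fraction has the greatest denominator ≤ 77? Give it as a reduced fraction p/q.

a_0 = 9: 9/1  (≤ bound)
a_1 = 3: 28/3  (≤ bound)
a_2 = 6: 177/19  (≤ bound)
a_3 = 3: 559/60  (≤ bound)
a_4 = 1: 736/79  (> 77, stop)

559/60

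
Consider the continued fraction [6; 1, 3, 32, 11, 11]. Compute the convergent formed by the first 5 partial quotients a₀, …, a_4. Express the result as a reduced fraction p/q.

Work from the innermost term outward:
Start with 11.
32 + 1/(11/1) = 32 + 1/11 = 353/11
3 + 1/(353/11) = 3 + 11/353 = 1070/353
1 + 1/(1070/353) = 1 + 353/1070 = 1423/1070
6 + 1/(1423/1070) = 6 + 1070/1423 = 9608/1423

9608/1423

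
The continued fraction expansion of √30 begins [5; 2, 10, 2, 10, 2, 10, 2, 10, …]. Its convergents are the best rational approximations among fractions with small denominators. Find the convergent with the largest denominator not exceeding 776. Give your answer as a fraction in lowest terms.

2525/461

List convergents until the denominator exceeds the bound:
a_0 = 5: 5/1  (≤ bound)
a_1 = 2: 11/2  (≤ bound)
a_2 = 10: 115/21  (≤ bound)
a_3 = 2: 241/44  (≤ bound)
a_4 = 10: 2525/461  (≤ bound)
a_5 = 2: 5291/966  (> 776, stop)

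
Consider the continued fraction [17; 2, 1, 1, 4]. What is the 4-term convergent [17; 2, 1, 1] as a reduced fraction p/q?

87/5

Start with 1.
1 + 1/(1/1) = 1 + 1/1 = 2/1
2 + 1/(2/1) = 2 + 1/2 = 5/2
17 + 1/(5/2) = 17 + 2/5 = 87/5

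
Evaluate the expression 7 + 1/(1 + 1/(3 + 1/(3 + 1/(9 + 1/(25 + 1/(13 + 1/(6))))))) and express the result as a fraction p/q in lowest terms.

1870119/240728

a_0 = 7: 7/1
a_1 = 1: 8/1
a_2 = 3: 31/4
a_3 = 3: 101/13
a_4 = 9: 940/121
a_5 = 25: 23601/3038
a_6 = 13: 307753/39615
a_7 = 6: 1870119/240728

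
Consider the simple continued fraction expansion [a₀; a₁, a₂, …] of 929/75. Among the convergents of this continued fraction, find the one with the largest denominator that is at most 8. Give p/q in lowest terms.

List convergents until the denominator exceeds the bound:
a_0 = 12: 12/1  (≤ bound)
a_1 = 2: 25/2  (≤ bound)
a_2 = 1: 37/3  (≤ bound)
a_3 = 1: 62/5  (≤ bound)
a_4 = 2: 161/13  (> 8, stop)

62/5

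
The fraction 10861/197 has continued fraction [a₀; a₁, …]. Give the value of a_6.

Run the Euclidean algorithm, recording each quotient:
⌊10861/197⌋ = 55, remainder 26
⌊197/26⌋ = 7, remainder 15
⌊26/15⌋ = 1, remainder 11
⌊15/11⌋ = 1, remainder 4
⌊11/4⌋ = 2, remainder 3
⌊4/3⌋ = 1, remainder 1
⌊3/1⌋ = 3, remainder 0

3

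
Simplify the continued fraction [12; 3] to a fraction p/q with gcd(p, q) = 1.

Start with 3.
12 + 1/(3/1) = 12 + 1/3 = 37/3

37/3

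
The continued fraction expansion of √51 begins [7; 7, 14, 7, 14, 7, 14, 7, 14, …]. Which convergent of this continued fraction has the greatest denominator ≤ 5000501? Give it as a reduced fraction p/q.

a_0 = 7: 7/1  (≤ bound)
a_1 = 7: 50/7  (≤ bound)
a_2 = 14: 707/99  (≤ bound)
a_3 = 7: 4999/700  (≤ bound)
a_4 = 14: 70693/9899  (≤ bound)
a_5 = 7: 499850/69993  (≤ bound)
a_6 = 14: 7068593/989801  (≤ bound)
a_7 = 7: 49980001/6998600  (> 5000501, stop)

7068593/989801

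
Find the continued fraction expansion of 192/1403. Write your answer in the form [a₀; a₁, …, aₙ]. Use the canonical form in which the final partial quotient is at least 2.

[0; 7, 3, 3, 1, 14]

192 ÷ 1403 → quotient 0, remainder 192
1403 ÷ 192 → quotient 7, remainder 59
192 ÷ 59 → quotient 3, remainder 15
59 ÷ 15 → quotient 3, remainder 14
15 ÷ 14 → quotient 1, remainder 1
14 ÷ 1 → quotient 14, remainder 0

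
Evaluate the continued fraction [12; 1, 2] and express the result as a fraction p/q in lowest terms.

Start with 2.
1 + 1/(2/1) = 1 + 1/2 = 3/2
12 + 1/(3/2) = 12 + 2/3 = 38/3

38/3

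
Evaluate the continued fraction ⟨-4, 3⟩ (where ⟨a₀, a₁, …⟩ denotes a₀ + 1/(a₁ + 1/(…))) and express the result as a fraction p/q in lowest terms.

Start with 3.
-4 + 1/(3/1) = -4 + 1/3 = -11/3

-11/3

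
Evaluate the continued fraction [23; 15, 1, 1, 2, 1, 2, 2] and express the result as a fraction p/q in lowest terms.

16168/701

Start with 2.
2 + 1/(2/1) = 2 + 1/2 = 5/2
1 + 1/(5/2) = 1 + 2/5 = 7/5
2 + 1/(7/5) = 2 + 5/7 = 19/7
1 + 1/(19/7) = 1 + 7/19 = 26/19
1 + 1/(26/19) = 1 + 19/26 = 45/26
15 + 1/(45/26) = 15 + 26/45 = 701/45
23 + 1/(701/45) = 23 + 45/701 = 16168/701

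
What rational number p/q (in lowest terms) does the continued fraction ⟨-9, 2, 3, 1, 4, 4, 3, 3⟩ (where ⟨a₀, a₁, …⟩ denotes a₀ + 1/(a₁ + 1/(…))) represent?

-16594/1939

Build up convergents one term at a time:
a_0 = -9: -9/1
a_1 = 2: -17/2
a_2 = 3: -60/7
a_3 = 1: -77/9
a_4 = 4: -368/43
a_5 = 4: -1549/181
a_6 = 3: -5015/586
a_7 = 3: -16594/1939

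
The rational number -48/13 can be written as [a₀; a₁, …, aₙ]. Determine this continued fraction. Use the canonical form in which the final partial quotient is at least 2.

-48 = -4·13 + 4, so a_0 = -4
13 = 3·4 + 1, so a_1 = 3
4 = 4·1 + 0, so a_2 = 4

[-4; 3, 4]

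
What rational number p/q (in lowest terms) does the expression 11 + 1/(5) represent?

a_0 = 11: 11/1
a_1 = 5: 56/5

56/5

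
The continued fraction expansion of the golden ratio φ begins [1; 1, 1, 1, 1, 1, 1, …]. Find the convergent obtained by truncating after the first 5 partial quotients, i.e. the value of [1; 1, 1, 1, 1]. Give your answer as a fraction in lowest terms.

8/5

Start with 1.
1 + 1/(1/1) = 1 + 1/1 = 2/1
1 + 1/(2/1) = 1 + 1/2 = 3/2
1 + 1/(3/2) = 1 + 2/3 = 5/3
1 + 1/(5/3) = 1 + 3/5 = 8/5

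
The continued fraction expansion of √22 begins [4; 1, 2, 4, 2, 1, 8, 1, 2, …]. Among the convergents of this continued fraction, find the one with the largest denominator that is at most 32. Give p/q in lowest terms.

a_0 = 4: 4/1  (≤ bound)
a_1 = 1: 5/1  (≤ bound)
a_2 = 2: 14/3  (≤ bound)
a_3 = 4: 61/13  (≤ bound)
a_4 = 2: 136/29  (≤ bound)
a_5 = 1: 197/42  (> 32, stop)

136/29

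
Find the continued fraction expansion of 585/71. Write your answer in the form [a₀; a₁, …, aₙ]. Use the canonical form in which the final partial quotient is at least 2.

[8; 4, 5, 1, 2]

585 ÷ 71 → quotient 8, remainder 17
71 ÷ 17 → quotient 4, remainder 3
17 ÷ 3 → quotient 5, remainder 2
3 ÷ 2 → quotient 1, remainder 1
2 ÷ 1 → quotient 2, remainder 0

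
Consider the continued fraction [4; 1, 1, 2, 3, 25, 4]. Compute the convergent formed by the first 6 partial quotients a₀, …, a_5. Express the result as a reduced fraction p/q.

1973/430

Start with 25.
3 + 1/(25/1) = 3 + 1/25 = 76/25
2 + 1/(76/25) = 2 + 25/76 = 177/76
1 + 1/(177/76) = 1 + 76/177 = 253/177
1 + 1/(253/177) = 1 + 177/253 = 430/253
4 + 1/(430/253) = 4 + 253/430 = 1973/430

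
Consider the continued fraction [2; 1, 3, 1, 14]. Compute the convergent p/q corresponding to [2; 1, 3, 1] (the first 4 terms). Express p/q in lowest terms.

Starting at the tail and folding back:
Start with 1.
3 + 1/(1/1) = 3 + 1/1 = 4/1
1 + 1/(4/1) = 1 + 1/4 = 5/4
2 + 1/(5/4) = 2 + 4/5 = 14/5

14/5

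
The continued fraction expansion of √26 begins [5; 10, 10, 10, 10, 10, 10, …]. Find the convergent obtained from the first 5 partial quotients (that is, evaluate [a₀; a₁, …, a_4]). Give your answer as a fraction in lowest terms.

52525/10301

a_0 = 5: 5/1
a_1 = 10: 51/10
a_2 = 10: 515/101
a_3 = 10: 5201/1020
a_4 = 10: 52525/10301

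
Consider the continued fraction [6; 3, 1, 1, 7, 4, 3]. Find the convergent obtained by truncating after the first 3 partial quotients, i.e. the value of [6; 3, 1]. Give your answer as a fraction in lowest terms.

Starting at the tail and folding back:
Start with 1.
3 + 1/(1/1) = 3 + 1/1 = 4/1
6 + 1/(4/1) = 6 + 1/4 = 25/4

25/4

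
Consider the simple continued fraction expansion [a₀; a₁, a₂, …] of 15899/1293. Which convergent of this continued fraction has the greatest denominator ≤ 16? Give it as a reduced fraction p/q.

a_0 = 12: 12/1  (≤ bound)
a_1 = 3: 37/3  (≤ bound)
a_2 = 2: 86/7  (≤ bound)
a_3 = 1: 123/10  (≤ bound)
a_4 = 1: 209/17  (> 16, stop)

123/10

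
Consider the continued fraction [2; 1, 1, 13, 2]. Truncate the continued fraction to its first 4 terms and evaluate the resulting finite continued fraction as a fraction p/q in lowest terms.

68/27

a_0 = 2: 2/1
a_1 = 1: 3/1
a_2 = 1: 5/2
a_3 = 13: 68/27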